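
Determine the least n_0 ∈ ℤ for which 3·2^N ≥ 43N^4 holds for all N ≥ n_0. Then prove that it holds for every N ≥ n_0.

At N = 21: 6291456 < 8362683, so the inequality fails and n_0 ≥ 22. We prove 3·2^N ≥ 43N^4 for all N ≥ 22.
When N = 22: 3·2^N = 12582912 and 43N^4 = 10073008, so 12582912 ≥ 10073008.
Suppose the result is true for N = r, so 3·2^r ≥ 43r^4.
Then 3·2^(r + 1) = 2·(3·2^r) ≥ 2·(43r^4).
Also, for r ≥ 22 we have 2·(43r^4) ≥ 43(r+1)^4, since 2 ≥ (1 + 1/r)^4 for all r ≥ 22.
Combining, 3·2^(r + 1) ≥ 43(r+1)^4.
This completes the induction.
Hence the smallest such n_0 is 22.

n_0 = 22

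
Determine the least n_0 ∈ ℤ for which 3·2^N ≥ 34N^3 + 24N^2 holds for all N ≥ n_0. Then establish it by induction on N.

At N = 15: 98304 < 120150, so the inequality fails and n_0 ≥ 16. We prove 3·2^N ≥ 34N^3 + 24N^2 for all N ≥ 16.
When N = 16: 3·2^N = 196608 and 34N^3 + 24N^2 = 145408, so 196608 ≥ 145408.
Inductive step: suppose the statement holds for some i ≥ 16, so 3·2^i ≥ 34i^3 + 24i^2.
Then 3·2^(i + 1) = 2·(3·2^i) ≥ 2·(34i^3 + 24i^2).
Also, for i ≥ 16 we have 2·(34i^3 + 24i^2) ≥ 34(i+1)^3 + 24(i+1)^2, since 2·(34i^3 + 24i^2) − (34(i+1)^3 + 24(i+1)^2) = 34i^3 - 78i^2 - 150i - 58, which is nonnegative for all i ≥ 16.
Combining, 3·2^(i + 1) ≥ 34(i+1)^3 + 24(i+1)^2.
By induction, the statement is established for all N ≥ 16.
Hence the smallest such n_0 is 16.

n_0 = 16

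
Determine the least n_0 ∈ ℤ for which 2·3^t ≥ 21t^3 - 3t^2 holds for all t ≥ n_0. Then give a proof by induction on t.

n_0 = 8

At t = 7: 4374 < 7056, so the inequality fails and n_0 ≥ 8. We prove 2·3^t ≥ 21t^3 - 3t^2 for all t ≥ 8.
For the base case t = 8: 2·3^t = 13122 and 21t^3 - 3t^2 = 10560, so 13122 ≥ 10560.
Inductive step: assume the claim holds for t = m, so 2·3^m ≥ 21m^3 - 3m^2.
Then 2·3^(m + 1) = 3·(2·3^m) ≥ 3·(21m^3 - 3m^2).
Also, for m ≥ 8 we have 3·(21m^3 - 3m^2) ≥ 21(m+1)^3 - 3(m+1)^2, since 3·(21m^3 - 3m^2) − (21(m+1)^3 - 3(m+1)^2) = 42m^3 - 69m^2 - 57m - 18, which is nonnegative for all m ≥ 8.
Combining, 2·3^(m + 1) ≥ 21(m+1)^3 - 3(m+1)^2.
Hence, by induction on t, the claim holds for every t ≥ 8.
Hence the smallest such n_0 is 8.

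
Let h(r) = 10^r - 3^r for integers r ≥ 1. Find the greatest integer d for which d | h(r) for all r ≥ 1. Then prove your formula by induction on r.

d = 7

Computing the first values: h(1) = 7 and h(2) = 91; gcd(7, 91) = 7, so d ≤ 7.
We prove 7 | 10^r - 3^r for all r ≥ 1 by induction on r.
For the base case r = 1: h(1) = 7 = 7·(1), so 7 | h(1).
Suppose the result is true for r = j, i.e. 7 | h(j). Then
10^{j+1} − 3^{j+1} = 10·10^j − 3·3^j = 10·(10^j − 3^j) + (7)·3^j. The first term is divisible by 7 by the inductive hypothesis, and the second term (7)·3^j is divisible by 7 since 7 | 7. Hence 7 | h(j+1).
By the principle of mathematical induction, the result holds for all r ≥ 1.
Therefore the largest such d is 7.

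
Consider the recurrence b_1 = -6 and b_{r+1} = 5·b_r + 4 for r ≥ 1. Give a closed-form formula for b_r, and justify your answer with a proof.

Computing the first terms: b_1 = -6, b_2 = -26, b_3 = -126. This suggests b_r = -5^r - 1.
Base case (r = 1): the formula gives -6 = -6 = b_1.
Inductive step: assume the claim holds for r = j, so b_j = -5^j - 1.
Then b_{j+1} = 5·b_j + 4 = 5·(-5^j - 1) + 4 = -5^(j + 1) - 1,
which is the claimed formula at r = j+1.
This completes the induction.

b_r = -5^r - 1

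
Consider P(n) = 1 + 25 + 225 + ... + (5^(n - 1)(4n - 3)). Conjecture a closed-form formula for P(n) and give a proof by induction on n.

P(n) = 5^n(n - 1) + 1

We claim P(n) = 5^n(n - 1) + 1 for all n ≥ 1.
For the base case n = 1: P(1) = 1, and the closed form gives 1. They agree.
Inductive step: suppose the statement holds for some r ≥ 1, so P(r) = 5^r(r - 1) + 1.
Then P(r+1) = P(r) + (5^r(4r + 1)) = (5^r(r - 1) + 1) + (5^r(4r + 1)).
Simplifying, P(r+1) = 5^(r + 1)r + 1 = 5^(r+1)((r+1) - 1) + 1,
which is the closed form with n = r+1.
By the principle of mathematical induction, the result holds for all n ≥ 1.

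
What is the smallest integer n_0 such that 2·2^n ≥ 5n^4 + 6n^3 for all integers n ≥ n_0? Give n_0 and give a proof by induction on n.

n_0 = 19

At n = 18: 524288 < 559872, so the inequality fails and n_0 ≥ 19. We prove 2·2^n ≥ 5n^4 + 6n^3 for all n ≥ 19.
When n = 19: 2·2^n = 1048576 and 5n^4 + 6n^3 = 692759, so 1048576 ≥ 692759.
For the inductive step, assume it holds for an arbitrary m ≥ 19, so 2·2^m ≥ 5m^4 + 6m^3.
Then 2·2^(m + 1) = 2·(2·2^m) ≥ 2·(5m^4 + 6m^3).
Also, for m ≥ 19 we have 2·(5m^4 + 6m^3) ≥ 5(m+1)^4 + 6(m+1)^3, since 2·(5m^4 + 6m^3) − (5(m+1)^4 + 6(m+1)^3) = 5m^4 - 14m^3 - 48m^2 - 38m - 11, which is nonnegative for all m ≥ 19.
Combining, 2·2^(m + 1) ≥ 5(m+1)^4 + 6(m+1)^3.
By induction, the statement is established for all n ≥ 19.
Hence the smallest such n_0 is 19.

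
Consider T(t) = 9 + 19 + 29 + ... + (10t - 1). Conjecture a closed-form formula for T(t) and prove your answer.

T(t) = t(5t + 4)

We claim T(t) = t(5t + 4) for all t ≥ 1.
For the base case t = 1: T(1) = 9, and the closed form gives 9. They agree.
Suppose the result is true for t = i, so T(i) = i(5i + 4).
Then T(i+1) = T(i) + (10i + 9) = (i(5i + 4)) + (10i + 9).
Simplifying, T(i+1) = (i + 1)(5i + 9) = (i+1)(5(i+1) + 4),
which is the closed form with t = i+1.
Hence, by induction on t, the claim holds for every t ≥ 1.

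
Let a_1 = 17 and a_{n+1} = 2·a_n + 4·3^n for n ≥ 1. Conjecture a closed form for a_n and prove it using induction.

Computing the first terms: a_1 = 17, a_2 = 46, a_3 = 128. This suggests a_n = 5·2^(n - 1) + 4·3^n.
Base step (n = 1): the formula gives 17 = 17 = a_1.
For the inductive step, assume it holds for an arbitrary p ≥ 1, so a_p = 5·2^(p - 1) + 4·3^p.
Then a_{p+1} = 2·a_p + 4·3^p = 2·(5·2^(p - 1) + 4·3^p) + 4·3^p = 5·2^p + 4·3^(p + 1) = 5·2^((p+1) - 1) + 4·3^(p+1),
which is the claimed formula at n = p+1.
By induction, the statement is established for all n ≥ 1.

a_n = 5·2^(n - 1) + 4·3^n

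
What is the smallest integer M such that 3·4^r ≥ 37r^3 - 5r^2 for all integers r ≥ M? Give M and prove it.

M = 6

At r = 5: 3072 < 4500, so the inequality fails and M ≥ 6. We prove 3·4^r ≥ 37r^3 - 5r^2 for all r ≥ 6.
Base step (r = 6): 3·4^r = 12288 and 37r^3 - 5r^2 = 7812, so 12288 ≥ 7812.
Inductive step: assume the claim holds for r = k, so 3·4^k ≥ 37k^3 - 5k^2.
Then 3·4^(k + 1) = 4·(3·4^k) ≥ 4·(37k^3 - 5k^2).
Also, for k ≥ 6 we have 4·(37k^3 - 5k^2) ≥ 37(k+1)^3 - 5(k+1)^2, since 4·(37k^3 - 5k^2) − (37(k+1)^3 - 5(k+1)^2) = 111k^3 - 126k^2 - 101k - 32, which is nonnegative for all k ≥ 6.
Combining, 3·4^(k + 1) ≥ 37(k+1)^3 - 5(k+1)^2.
This completes the induction.
Hence the smallest such M is 6.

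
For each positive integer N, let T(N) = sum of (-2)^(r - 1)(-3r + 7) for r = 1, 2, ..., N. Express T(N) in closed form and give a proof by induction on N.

T(N) = (-2)^N(N - 2) + 2

We claim T(N) = (-2)^N(N - 2) + 2 for all N ≥ 1.
When N = 1: T(1) = 4, and the closed form gives 4. They agree.
Inductive step: assume the claim holds for N = r, so T(r) = (-2)^r(r - 2) + 2.
Then T(r+1) = T(r) + ((-2)^r(-3r + 4)) = ((-2)^r(r - 2) + 2) + ((-2)^r(-3r + 4)).
Simplifying, T(r+1) = -2(-2)^r·r + 2(-2)^r + 2 = (-2)^(r+1)((r+1) - 2) + 2,
which is the closed form with N = r+1.
Hence, by induction on N, the claim holds for every N ≥ 1.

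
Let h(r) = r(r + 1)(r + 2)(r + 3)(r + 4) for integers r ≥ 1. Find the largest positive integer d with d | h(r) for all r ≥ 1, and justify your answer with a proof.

Computing the first values: h(1) = 120 and h(2) = 720; gcd(120, 720) = 120, so d ≤ 120.
We prove 120 | r(r + 1)(r + 2)(r + 3)(r + 4) for all r ≥ 1 by induction on r.
Base step (r = 1): h(1) = 120 = 120·(1), so 120 | h(1).
Suppose the result is true for r = j, i.e. 120 | h(j). Then
h(j+1) − h(j) = (j+1)·(j+2)·(j+3)·(j+4)·(j+5) − j·(j+1)·(j+2)·(j+3)·(j+4) = (j+1)·(j+2)·(j+3)·(j+4)·[(j+5) − j] = 5·(j+1)·(j+2)·(j+3)·(j+4). The product of 4 consecutive integers is divisible by (4)! = 24, so h(j+1) − h(j) is divisible by 5·24 = 120. By the inductive hypothesis 120 | h(j), hence 120 | h(j+1).
By the principle of mathematical induction, the result holds for all r ≥ 1.
Therefore the largest such d is 120.

d = 120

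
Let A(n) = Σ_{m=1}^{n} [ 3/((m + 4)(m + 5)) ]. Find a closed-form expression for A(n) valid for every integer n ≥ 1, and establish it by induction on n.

A(n) = 3n/(5(n + 5))

We claim A(n) = 3n/(5(n + 5)) for all n ≥ 1.
Base case (n = 1): A(1) = 1/10, and the closed form gives 1/10. They agree.
Inductive step: suppose the statement holds for some m ≥ 1, so A(m) = 3m/(5(m + 5)).
Then A(m+1) = A(m) + (3/((m + 5)(m + 6))) = (3m/(5(m + 5))) + (3/((m + 5)(m + 6))).
Simplifying, A(m+1) = 3(m + 1)/(5(m + 6)) = 3(m+1)/(5((m+1) + 5)),
which is the closed form with n = m+1.
This completes the induction.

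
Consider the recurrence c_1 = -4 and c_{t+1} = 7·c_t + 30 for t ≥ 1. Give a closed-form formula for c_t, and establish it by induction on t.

Computing the first terms: c_1 = -4, c_2 = 2, c_3 = 44. This suggests c_t = 7^(t - 1) - 5.
Base case (t = 1): the formula gives -4 = -4 = c_1.
Inductive step: assume the claim holds for t = m, so c_m = 7^(m - 1) - 5.
Then c_{m+1} = 7·c_m + 30 = 7·(7^(m - 1) - 5) + 30 = 7^m - 5 = 7^((m+1) - 1) - 5,
which is the claimed formula at t = m+1.
This completes the induction.

c_t = 7^(t - 1) - 5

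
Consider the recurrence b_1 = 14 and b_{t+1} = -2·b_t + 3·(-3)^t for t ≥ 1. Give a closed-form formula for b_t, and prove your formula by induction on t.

Computing the first terms: b_1 = 14, b_2 = -37, b_3 = 101. This suggests b_t = 5(-2)^(t - 1) + (-3)^(t + 1).
Base case (t = 1): the formula gives 14 = 14 = b_1.
For the inductive step, assume it holds for an arbitrary r ≥ 1, so b_r = 5(-2)^(r - 1) + (-3)^(r + 1).
Then b_{r+1} = -2·b_r + 3·(-3)^r = -2·(5(-2)^(r - 1) + (-3)^(r + 1)) + 3·(-3)^r = 5(-2)^r + (-3)^(r + 2) = 5(-2)^((r+1) - 1) + (-3)^((r+1) + 1),
which is the claimed formula at t = r+1.
By induction, the statement is established for all t ≥ 1.

b_t = 5(-2)^(t - 1) + (-3)^(t + 1)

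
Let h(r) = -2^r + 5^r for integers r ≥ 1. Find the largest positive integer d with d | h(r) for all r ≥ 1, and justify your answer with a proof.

d = 3

Computing the first values: h(1) = 3 and h(2) = 21; gcd(3, 21) = 3, so d ≤ 3.
We prove 3 | -2^r + 5^r for all r ≥ 1 by induction on r.
For the base case r = 1: h(1) = 3 = 3·(1), so 3 | h(1).
Inductive step: suppose the statement holds for some j ≥ 1, i.e. 3 | h(j). Then
5^{j+1} − 2^{j+1} = 5·5^j − 2·2^j = 5·(5^j − 2^j) + (3)·2^j. The first term is divisible by 3 by the inductive hypothesis, and the second term (3)·2^j is divisible by 3 since 3 | 3. Hence 3 | h(j+1).
By induction, the statement is established for all r ≥ 1.
Therefore the largest such d is 3.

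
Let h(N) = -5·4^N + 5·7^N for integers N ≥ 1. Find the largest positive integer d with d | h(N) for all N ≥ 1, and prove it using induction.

Computing the first values: h(1) = 15 and h(2) = 165; gcd(15, 165) = 15, so d ≤ 15.
We prove 15 | -5·4^N + 5·7^N for all N ≥ 1 by induction on N.
Base case (N = 1): h(1) = 15 = 15·(1), so 15 | h(1).
For the inductive step, assume it holds for an arbitrary k ≥ 1, i.e. 15 | h(k). Then
h(k+1) − 7·h(k) = (-5·4^(k+1) + 5·7^(k+1)) − 7·(-5·4^k + 5·7^k) = (-5)·4^k·(4 − 7) = (15)·4^k. Since 15 | h(k) by the inductive hypothesis, 15 | 7·h(k); and 15 | 15 since 15 = 15·1. Therefore 15 | h(k+1).
This completes the induction.
Therefore the largest such d is 15.

d = 15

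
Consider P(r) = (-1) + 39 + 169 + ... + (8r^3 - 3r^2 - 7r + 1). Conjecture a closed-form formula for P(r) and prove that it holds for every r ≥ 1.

P(r) = r(2r^3 + 3r^2 - 3r - 3)

We claim P(r) = r(2r^3 + 3r^2 - 3r - 3) for all r ≥ 1.
Base case (r = 1): P(1) = -1, and the closed form gives -1. They agree.
For the inductive step, assume it holds for an arbitrary p ≥ 1, so P(p) = p(2p^3 + 3p^2 - 3p - 3).
Then P(p+1) = P(p) + (8p^3 + 21p^2 + 11p - 1) = (p(2p^3 + 3p^2 - 3p - 3)) + (8p^3 + 21p^2 + 11p - 1).
Simplifying, P(p+1) = (p + 1)(2p^3 + 9p^2 + 9p - 1) = (p+1)(2(p+1)^3 + 3(p+1)^2 - 3(p+1) - 3),
which is the closed form with r = p+1.
This completes the induction.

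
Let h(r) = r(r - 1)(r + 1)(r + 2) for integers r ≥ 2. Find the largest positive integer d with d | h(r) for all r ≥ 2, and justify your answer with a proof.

d = 24

Computing the first values: h(2) = 24 and h(3) = 120; gcd(24, 120) = 24, so d ≤ 24.
We prove 24 | r(r - 1)(r + 1)(r + 2) for all r ≥ 2 by induction on r.
Base case (r = 2): h(2) = 24 = 24·(1), so 24 | h(2).
Inductive step: assume the claim holds for r = m, i.e. 24 | h(m). Then
h(m+1) − h(m) = m·(m+1)·(m+2)·(m+3) − (m-1)·m·(m+1)·(m+2) = m·(m+1)·(m+2)·[(m+3) − (m-1)] = 4·m·(m+1)·(m+2). The product of 3 consecutive integers is divisible by (3)! = 6, so h(m+1) − h(m) is divisible by 4·6 = 24. By the inductive hypothesis 24 | h(m), hence 24 | h(m+1).
Hence, by induction on r, the claim holds for every r ≥ 2.
Therefore the largest such d is 24.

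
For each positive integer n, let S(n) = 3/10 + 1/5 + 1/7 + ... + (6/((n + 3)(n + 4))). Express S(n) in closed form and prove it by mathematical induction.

S(n) = 3n/(2(n + 4))

We claim S(n) = 3n/(2(n + 4)) for all n ≥ 1.
Base case (n = 1): S(1) = 3/10, and the closed form gives 3/10. They agree.
Inductive step: assume the claim holds for n = m, so S(m) = 3m/(2(m + 4)).
Then S(m+1) = S(m) + (6/((m + 4)(m + 5))) = (3m/(2(m + 4))) + (6/((m + 4)(m + 5))).
Simplifying, S(m+1) = 3(m + 1)/(2(m + 5)) = 3(m+1)/(2((m+1) + 4)),
which is the closed form with n = m+1.
By induction, the statement is established for all n ≥ 1.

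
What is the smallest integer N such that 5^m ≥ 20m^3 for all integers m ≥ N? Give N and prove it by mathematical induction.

N = 5

At m = 4: 625 < 1280, so the inequality fails and N ≥ 5. We prove 5^m ≥ 20m^3 for all m ≥ 5.
For the base case m = 5: 5^m = 3125 and 20m^3 = 2500, so 3125 ≥ 2500.
Suppose the result is true for m = i, so 5^i ≥ 20i^3.
Then 5^(i + 1) = 5·(5^i) ≥ 5·(20i^3).
Also, for i ≥ 5 we have 5·(20i^3) ≥ 20(i+1)^3, since 5 ≥ (1 + 1/i)^3 for all i ≥ 5.
Combining, 5^(i + 1) ≥ 20(i+1)^3.
By induction, the statement is established for all m ≥ 5.
Hence the smallest such N is 5.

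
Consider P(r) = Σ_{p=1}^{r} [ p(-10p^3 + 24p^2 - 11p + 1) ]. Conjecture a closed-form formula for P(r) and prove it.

We claim P(r) = -r(r + 1)(2r^3 - 3r^2 - 2r + 1) for all r ≥ 1.
For the base case r = 1: P(1) = 4, and the closed form gives 4. They agree.
Suppose the result is true for r = p, so P(p) = p(-2p^4 + p^3 + 5p^2 + p - 1).
Then P(p+1) = P(p) + (-10p^4 - 16p^3 + p^2 + 11p + 4) = (p(-2p^4 + p^3 + 5p^2 + p - 1)) + (-10p^4 - 16p^3 + p^2 + 11p + 4).
Simplifying, P(p+1) = -(p + 1)(p + 2)(2p^3 + 3p^2 - 2p - 2) = -(p+1)((p+1) + 1)(2(p+1)^3 - 3(p+1)^2 - 2(p+1) + 1),
which is the closed form with r = p+1.
This completes the induction.

P(r) = -r(r + 1)(2r^3 - 3r^2 - 2r + 1)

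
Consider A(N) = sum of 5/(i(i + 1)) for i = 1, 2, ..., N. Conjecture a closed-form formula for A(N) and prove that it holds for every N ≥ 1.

A(N) = 5N/(N + 1)

We claim A(N) = 5N/(N + 1) for all N ≥ 1.
When N = 1: A(1) = 5/2, and the closed form gives 5/2. They agree.
Inductive step: suppose the statement holds for some i ≥ 1, so A(i) = 5i/(i + 1).
Then A(i+1) = A(i) + (5/((i + 1)(i + 2))) = (5i/(i + 1)) + (5/((i + 1)(i + 2))).
Simplifying, A(i+1) = 5(i + 1)/(i + 2) = 5(i+1)/((i+1) + 1),
which is the closed form with N = i+1.
By the principle of mathematical induction, the result holds for all N ≥ 1.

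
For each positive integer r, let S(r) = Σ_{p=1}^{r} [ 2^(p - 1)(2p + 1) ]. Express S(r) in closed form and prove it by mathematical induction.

S(r) = 2^r(2r - 1) + 1

We claim S(r) = 2^r(2r - 1) + 1 for all r ≥ 1.
When r = 1: S(1) = 3, and the closed form gives 3. They agree.
For the inductive step, assume it holds for an arbitrary p ≥ 1, so S(p) = 2^p(2p - 1) + 1.
Then S(p+1) = S(p) + (2^p(2p + 3)) = (2^p(2p - 1) + 1) + (2^p(2p + 3)).
Simplifying, S(p+1) = 2^(p + 1) + 2^(p + 2)p + 1 = 2^(p+1)(2(p+1) - 1) + 1,
which is the closed form with r = p+1.
By the principle of mathematical induction, the result holds for all r ≥ 1.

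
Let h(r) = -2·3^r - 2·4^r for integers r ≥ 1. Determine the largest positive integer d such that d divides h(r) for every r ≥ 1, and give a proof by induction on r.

Computing the first values: h(1) = -14 and h(2) = -50; gcd(-14, -50) = 2, so d ≤ 2.
We prove 2 | -2·3^r - 2·4^r for all r ≥ 1 by induction on r.
For the base case r = 1: h(1) = -14 = 2·(-7), so 2 | h(1).
Inductive step: suppose the statement holds for some j ≥ 1, i.e. 2 | h(j). Then
h(j+1) − 4·h(j) = (-2·3^(j+1) - 2·4^(j+1)) − 4·(-2·3^j - 2·4^j) = (-2)·3^j·(3 − 4) = (2)·3^j. Since 2 | h(j) by the inductive hypothesis, 2 | 4·h(j); and 2 | 2 since 2 = 2·1. Therefore 2 | h(j+1).
This completes the induction.
Therefore the largest such d is 2.

d = 2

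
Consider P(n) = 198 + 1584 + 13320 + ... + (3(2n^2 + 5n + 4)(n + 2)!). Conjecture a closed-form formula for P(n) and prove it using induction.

P(n) = (6n + 3)(n + 3)! - 18

We claim P(n) = (6n + 3)(n + 3)! - 18 for all n ≥ 1.
Base case (n = 1): P(1) = 198, and the closed form gives 198. They agree.
For the inductive step, assume it holds for an arbitrary r ≥ 1, so P(r) = (6r + 3)(r + 3)! - 18.
Then P(r+1) = P(r) + (3(2r^2 + 9r + 11)(r + 3)!) = ((6r + 3)(r + 3)! - 18) + (3(2r^2 + 9r + 11)(r + 3)!).
Simplifying, P(r+1) = (6(r+1) + 3)((r+1) + 3)! - 18,
which is the closed form with n = r+1.
By induction, the statement is established for all n ≥ 1.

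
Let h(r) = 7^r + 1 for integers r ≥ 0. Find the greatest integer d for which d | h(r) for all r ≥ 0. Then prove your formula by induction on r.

Computing the first values: h(0) = 2 and h(1) = 8; gcd(2, 8) = 2, so d ≤ 2.
We prove 2 | 7^r + 1 for all r ≥ 0 by induction on r.
Base step (r = 0): h(0) = 2 = 2·(1), so 2 | h(0).
Inductive step: suppose the statement holds for some j ≥ 0, i.e. 2 | h(j). Then
h(j+1) = 7^(j+1) + 1 = 7·(7^j + 1) - 6 = 7·h(j) - 6. The first term is divisible by 2 by the inductive hypothesis, and -6 is divisible by 2. Hence 2 | h(j+1).
This completes the induction.
Therefore the largest such d is 2.

d = 2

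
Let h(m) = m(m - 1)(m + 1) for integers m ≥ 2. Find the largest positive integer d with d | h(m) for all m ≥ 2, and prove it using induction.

d = 6

Computing the first values: h(2) = 6 and h(3) = 24; gcd(6, 24) = 6, so d ≤ 6.
We prove 6 | m(m - 1)(m + 1) for all m ≥ 2 by induction on m.
Base step (m = 2): h(2) = 6 = 6·(1), so 6 | h(2).
Inductive step: assume the claim holds for m = k, i.e. 6 | h(k). Then
h(k+1) − h(k) = k·(k+1)·(k+2) − (k-1)·k·(k+1) = k·(k+1)·[(k+2) − (k-1)] = 3·k·(k+1). The product of 2 consecutive integers is divisible by (2)! = 2, so h(k+1) − h(k) is divisible by 3·2 = 6. By the inductive hypothesis 6 | h(k), hence 6 | h(k+1).
By the principle of mathematical induction, the result holds for all m ≥ 2.
Therefore the largest such d is 6.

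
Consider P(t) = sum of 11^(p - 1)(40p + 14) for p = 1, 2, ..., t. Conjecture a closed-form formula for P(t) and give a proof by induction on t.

P(t) = 11^t(4t + 1) - 1

We claim P(t) = 11^t(4t + 1) - 1 for all t ≥ 1.
When t = 1: P(1) = 54, and the closed form gives 54. They agree.
Suppose the result is true for t = p, so P(p) = 11^p(4p + 1) - 1.
Then P(p+1) = P(p) + (11^p(40p + 54)) = (11^p(4p + 1) - 1) + (11^p(40p + 54)).
Simplifying, P(p+1) = 44·11^p·p + 55·11^p - 1 = 11^(p+1)(4(p+1) + 1) - 1,
which is the closed form with t = p+1.
This completes the induction.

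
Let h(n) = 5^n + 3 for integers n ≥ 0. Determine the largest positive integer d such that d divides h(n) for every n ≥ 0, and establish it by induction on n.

Computing the first values: h(0) = 4 and h(1) = 8; gcd(4, 8) = 4, so d ≤ 4.
We prove 4 | 5^n + 3 for all n ≥ 0 by induction on n.
When n = 0: h(0) = 4 = 4·(1), so 4 | h(0).
Inductive step: assume the claim holds for n = m, i.e. 4 | h(m). Then
h(m+1) = 5^(m+1) + 3 = 5·(5^m + 3) - 12 = 5·h(m) - 12. The first term is divisible by 4 by the inductive hypothesis, and -12 is divisible by 4. Hence 4 | h(m+1).
By induction, the statement is established for all n ≥ 0.
Therefore the largest such d is 4.

d = 4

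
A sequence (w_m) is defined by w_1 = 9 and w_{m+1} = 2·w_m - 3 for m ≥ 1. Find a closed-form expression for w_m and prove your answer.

Computing the first terms: w_1 = 9, w_2 = 15, w_3 = 27. This suggests w_m = 3·2^m + 3.
Base case (m = 1): the formula gives 9 = 9 = w_1.
For the inductive step, assume it holds for an arbitrary j ≥ 1, so w_j = 3·2^j + 3.
Then w_{j+1} = 2·w_j - 3 = 2·(3·2^j + 3) - 3 = 3·2^(j + 1) + 3,
which is the claimed formula at m = j+1.
This completes the induction.

w_m = 3·2^m + 3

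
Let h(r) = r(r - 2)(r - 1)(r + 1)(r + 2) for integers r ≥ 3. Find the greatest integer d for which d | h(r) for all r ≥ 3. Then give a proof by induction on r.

d = 120

Computing the first values: h(3) = 120 and h(4) = 720; gcd(120, 720) = 120, so d ≤ 120.
We prove 120 | r(r - 2)(r - 1)(r + 1)(r + 2) for all r ≥ 3 by induction on r.
Base case (r = 3): h(3) = 120 = 120·(1), so 120 | h(3).
Inductive step: assume the claim holds for r = k, i.e. 120 | h(k). Then
h(k+1) − h(k) = (k-1)·k·(k+1)·(k+2)·(k+3) − (k-2)·(k-1)·k·(k+1)·(k+2) = (k-1)·k·(k+1)·(k+2)·[(k+3) − (k-2)] = 5·(k-1)·k·(k+1)·(k+2). The product of 4 consecutive integers is divisible by (4)! = 24, so h(k+1) − h(k) is divisible by 5·24 = 120. By the inductive hypothesis 120 | h(k), hence 120 | h(k+1).
Hence, by induction on r, the claim holds for every r ≥ 3.
Therefore the largest such d is 120.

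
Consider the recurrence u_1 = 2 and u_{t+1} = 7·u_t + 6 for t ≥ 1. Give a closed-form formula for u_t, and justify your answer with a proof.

u_t = 3·7^(t - 1) - 1

Computing the first terms: u_1 = 2, u_2 = 20, u_3 = 146. This suggests u_t = 3·7^(t - 1) - 1.
When t = 1: the formula gives 2 = 2 = u_1.
Inductive step: suppose the statement holds for some m ≥ 1, so u_m = 3·7^(m - 1) - 1.
Then u_{m+1} = 7·u_m + 6 = 7·(3·7^(m - 1) - 1) + 6 = 3·7^m - 1 = 3·7^((m+1) - 1) - 1,
which is the claimed formula at t = m+1.
By the principle of mathematical induction, the result holds for all t ≥ 1.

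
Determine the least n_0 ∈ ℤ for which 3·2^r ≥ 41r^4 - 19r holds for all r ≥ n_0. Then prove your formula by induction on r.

n_0 = 22

At r = 21: 6291456 < 7973322, so the inequality fails and n_0 ≥ 22. We prove 3·2^r ≥ 41r^4 - 19r for all r ≥ 22.
Base case (r = 22): 3·2^r = 12582912 and 41r^4 - 19r = 9604078, so 12582912 ≥ 9604078.
For the inductive step, assume it holds for an arbitrary k ≥ 22, so 3·2^k ≥ 41k^4 - 19k.
Then 3·2^(k + 1) = 2·(3·2^k) ≥ 2·(41k^4 - 19k).
Also, for k ≥ 22 we have 2·(41k^4 - 19k) ≥ 41(k+1)^4 - 19(k+1), since 2·(41k^4 - 19k) − (41(k+1)^4 - 19(k+1)) = 41k^4 - 164k^3 - 246k^2 - 183k - 22, which is nonnegative for all k ≥ 22.
Combining, 3·2^(k + 1) ≥ 41(k+1)^4 - 19(k+1).
By induction, the statement is established for all r ≥ 22.
Hence the smallest such n_0 is 22.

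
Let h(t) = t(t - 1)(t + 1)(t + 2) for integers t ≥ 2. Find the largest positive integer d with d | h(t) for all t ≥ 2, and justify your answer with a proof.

Computing the first values: h(2) = 24 and h(3) = 120; gcd(24, 120) = 24, so d ≤ 24.
We prove 24 | t(t - 1)(t + 1)(t + 2) for all t ≥ 2 by induction on t.
For the base case t = 2: h(2) = 24 = 24·(1), so 24 | h(2).
Inductive step: suppose the statement holds for some r ≥ 2, i.e. 24 | h(r). Then
h(r+1) − h(r) = r·(r+1)·(r+2)·(r+3) − (r-1)·r·(r+1)·(r+2) = r·(r+1)·(r+2)·[(r+3) − (r-1)] = 4·r·(r+1)·(r+2). The product of 3 consecutive integers is divisible by (3)! = 6, so h(r+1) − h(r) is divisible by 4·6 = 24. By the inductive hypothesis 24 | h(r), hence 24 | h(r+1).
By the principle of mathematical induction, the result holds for all t ≥ 2.
Therefore the largest such d is 24.

d = 24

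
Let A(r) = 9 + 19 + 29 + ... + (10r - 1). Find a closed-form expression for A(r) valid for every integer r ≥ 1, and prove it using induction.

We claim A(r) = r(5r + 4) for all r ≥ 1.
Base step (r = 1): A(1) = 9, and the closed form gives 9. They agree.
Inductive step: suppose the statement holds for some i ≥ 1, so A(i) = i(5i + 4).
Then A(i+1) = A(i) + (10i + 9) = (i(5i + 4)) + (10i + 9).
Simplifying, A(i+1) = (i + 1)(5i + 9) = (i+1)(5(i+1) + 4),
which is the closed form with r = i+1.
By the principle of mathematical induction, the result holds for all r ≥ 1.

A(r) = r(5r + 4)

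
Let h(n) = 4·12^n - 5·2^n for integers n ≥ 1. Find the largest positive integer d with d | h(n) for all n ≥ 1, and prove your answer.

d = 2

Computing the first values: h(1) = 38 and h(2) = 556; gcd(38, 556) = 2, so d ≤ 2.
We prove 2 | 4·12^n - 5·2^n for all n ≥ 1 by induction on n.
Base step (n = 1): h(1) = 38 = 2·(19), so 2 | h(1).
Inductive step: assume the claim holds for n = r, i.e. 2 | h(r). Then
h(r+1) − 12·h(r) = (4·12^(r+1) - 5·2^(r+1)) − 12·(4·12^r - 5·2^r) = (-5)·2^r·(2 − 12) = (50)·2^r. Since 2 | h(r) by the inductive hypothesis, 2 | 12·h(r); and 2 | 50 since 50 = 2·25. Therefore 2 | h(r+1).
Hence, by induction on n, the claim holds for every n ≥ 1.
Therefore the largest such d is 2.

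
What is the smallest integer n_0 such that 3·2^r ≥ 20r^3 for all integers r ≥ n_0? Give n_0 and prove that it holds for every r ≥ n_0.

n_0 = 15

At r = 14: 49152 < 54880, so the inequality fails and n_0 ≥ 15. We prove 3·2^r ≥ 20r^3 for all r ≥ 15.
For the base case r = 15: 3·2^r = 98304 and 20r^3 = 67500, so 98304 ≥ 67500.
For the inductive step, assume it holds for an arbitrary i ≥ 15, so 3·2^i ≥ 20i^3.
Then 3·2^(i + 1) = 2·(3·2^i) ≥ 2·(20i^3).
Also, for i ≥ 15 we have 2·(20i^3) ≥ 20(i+1)^3, since 2 ≥ (1 + 1/i)^3 for all i ≥ 15.
Combining, 3·2^(i + 1) ≥ 20(i+1)^3.
This completes the induction.
Hence the smallest such n_0 is 15.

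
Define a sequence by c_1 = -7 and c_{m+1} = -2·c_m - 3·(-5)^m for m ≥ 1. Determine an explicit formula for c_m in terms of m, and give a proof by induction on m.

c_m = (-2)^m + (-5)^m

Computing the first terms: c_1 = -7, c_2 = 29, c_3 = -133. This suggests c_m = (-2)^m + (-5)^m.
When m = 1: the formula gives -7 = -7 = c_1.
Suppose the result is true for m = k, so c_k = (-2)^k + (-5)^k.
Then c_{k+1} = -2·c_k - 3·(-5)^k = -2·((-2)^k + (-5)^k) - 3·(-5)^k = (-2)^(k + 1) + (-5)^(k + 1),
which is the claimed formula at m = k+1.
This completes the induction.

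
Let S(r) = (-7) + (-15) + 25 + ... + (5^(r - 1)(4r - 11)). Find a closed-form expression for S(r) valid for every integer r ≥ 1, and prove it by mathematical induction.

We claim S(r) = 5^r(r - 3) + 3 for all r ≥ 1.
Base step (r = 1): S(1) = -7, and the closed form gives -7. They agree.
Suppose the result is true for r = p, so S(p) = 5^p(p - 3) + 3.
Then S(p+1) = S(p) + (5^p(4p - 7)) = (5^p(p - 3) + 3) + (5^p(4p - 7)).
Simplifying, S(p+1) = 5·5^p·p - 10·5^p + 3 = 5^(p+1)((p+1) - 3) + 3,
which is the closed form with r = p+1.
By induction, the statement is established for all r ≥ 1.

S(r) = 5^r(r - 3) + 3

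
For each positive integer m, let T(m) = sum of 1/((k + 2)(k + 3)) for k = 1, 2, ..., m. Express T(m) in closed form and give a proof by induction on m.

We claim T(m) = m/(3(m + 3)) for all m ≥ 1.
When m = 1: T(1) = 1/12, and the closed form gives 1/12. They agree.
Inductive step: suppose the statement holds for some k ≥ 1, so T(k) = k/(3(k + 3)).
Then T(k+1) = T(k) + (1/((k + 3)(k + 4))) = (k/(3(k + 3))) + (1/((k + 3)(k + 4))).
Simplifying, T(k+1) = (k + 1)/(3(k + 4)) = (k+1)/(3((k+1) + 3)),
which is the closed form with m = k+1.
By the principle of mathematical induction, the result holds for all m ≥ 1.

T(m) = m/(3(m + 3))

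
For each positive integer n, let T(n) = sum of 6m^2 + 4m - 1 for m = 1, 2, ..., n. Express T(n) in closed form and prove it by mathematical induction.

We claim T(n) = n(n + 2)(2n + 1) for all n ≥ 1.
Base step (n = 1): T(1) = 9, and the closed form gives 9. They agree.
Suppose the result is true for n = m, so T(m) = m(2m^2 + 5m + 2).
Then T(m+1) = T(m) + (6m^2 + 16m + 9) = (m(2m^2 + 5m + 2)) + (6m^2 + 16m + 9).
Simplifying, T(m+1) = (m + 1)(m + 3)(2m + 3) = (m+1)((m+1) + 2)(2(m+1) + 1),
which is the closed form with n = m+1.
By induction, the statement is established for all n ≥ 1.

T(n) = n(n + 2)(2n + 1)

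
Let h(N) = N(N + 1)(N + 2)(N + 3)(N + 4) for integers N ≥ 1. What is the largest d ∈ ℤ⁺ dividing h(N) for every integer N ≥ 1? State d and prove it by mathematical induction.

Computing the first values: h(1) = 120 and h(2) = 720; gcd(120, 720) = 120, so d ≤ 120.
We prove 120 | N(N + 1)(N + 2)(N + 3)(N + 4) for all N ≥ 1 by induction on N.
Base step (N = 1): h(1) = 120 = 120·(1), so 120 | h(1).
Suppose the result is true for N = p, i.e. 120 | h(p). Then
h(p+1) − h(p) = (p+1)·(p+2)·(p+3)·(p+4)·(p+5) − p·(p+1)·(p+2)·(p+3)·(p+4) = (p+1)·(p+2)·(p+3)·(p+4)·[(p+5) − p] = 5·(p+1)·(p+2)·(p+3)·(p+4). The product of 4 consecutive integers is divisible by (4)! = 24, so h(p+1) − h(p) is divisible by 5·24 = 120. By the inductive hypothesis 120 | h(p), hence 120 | h(p+1).
Hence, by induction on N, the claim holds for every N ≥ 1.
Therefore the largest such d is 120.

d = 120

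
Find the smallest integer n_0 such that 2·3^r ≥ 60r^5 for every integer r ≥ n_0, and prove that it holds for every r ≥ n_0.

n_0 = 16

At r = 15: 28697814 < 45562500, so the inequality fails and n_0 ≥ 16. We prove 2·3^r ≥ 60r^5 for all r ≥ 16.
When r = 16: 2·3^r = 86093442 and 60r^5 = 62914560, so 86093442 ≥ 62914560.
For the inductive step, assume it holds for an arbitrary i ≥ 16, so 2·3^i ≥ 60i^5.
Then 2·3^(i + 1) = 3·(2·3^i) ≥ 3·(60i^5).
Also, for i ≥ 16 we have 3·(60i^5) ≥ 60(i+1)^5, since 3 ≥ (1 + 1/i)^5 for all i ≥ 16.
Combining, 2·3^(i + 1) ≥ 60(i+1)^5.
By the principle of mathematical induction, the result holds for all r ≥ 16.
Hence the smallest such n_0 is 16.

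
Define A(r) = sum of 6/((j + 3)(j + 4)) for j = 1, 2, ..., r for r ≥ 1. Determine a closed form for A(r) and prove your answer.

We claim A(r) = 3r/(2(r + 4)) for all r ≥ 1.
For the base case r = 1: A(1) = 3/10, and the closed form gives 3/10. They agree.
For the inductive step, assume it holds for an arbitrary j ≥ 1, so A(j) = 3j/(2(j + 4)).
Then A(j+1) = A(j) + (6/((j + 4)(j + 5))) = (3j/(2(j + 4))) + (6/((j + 4)(j + 5))).
Simplifying, A(j+1) = 3(j + 1)/(2(j + 5)) = 3(j+1)/(2((j+1) + 4)),
which is the closed form with r = j+1.
Hence, by induction on r, the claim holds for every r ≥ 1.

A(r) = 3r/(2(r + 4))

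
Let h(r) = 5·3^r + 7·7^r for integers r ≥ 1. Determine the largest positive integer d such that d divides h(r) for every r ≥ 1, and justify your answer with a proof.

Computing the first values: h(1) = 64 and h(2) = 388; gcd(64, 388) = 4, so d ≤ 4.
We prove 4 | 5·3^r + 7·7^r for all r ≥ 1 by induction on r.
When r = 1: h(1) = 64 = 4·(16), so 4 | h(1).
Inductive step: assume the claim holds for r = k, i.e. 4 | h(k). Then
h(k+1) − 7·h(k) = (5·3^(k+1) + 7·7^(k+1)) − 7·(5·3^k + 7·7^k) = (5)·3^k·(3 − 7) = (-20)·3^k. Since 4 | h(k) by the inductive hypothesis, 4 | 7·h(k); and 4 | -20 since -20 = 4·-5. Therefore 4 | h(k+1).
Hence, by induction on r, the claim holds for every r ≥ 1.
Therefore the largest such d is 4.

d = 4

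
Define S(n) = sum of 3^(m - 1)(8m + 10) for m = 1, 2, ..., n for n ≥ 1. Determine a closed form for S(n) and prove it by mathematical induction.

S(n) = 3^n(4n + 3) - 3

We claim S(n) = 3^n(4n + 3) - 3 for all n ≥ 1.
Base step (n = 1): S(1) = 18, and the closed form gives 18. They agree.
Suppose the result is true for n = m, so S(m) = 3^m(4m + 3) - 3.
Then S(m+1) = S(m) + (3^m(8m + 18)) = (3^m(4m + 3) - 3) + (3^m(8m + 18)).
Simplifying, S(m+1) = 12·3^m·m + 21·3^m - 3 = 3^(m+1)(4(m+1) + 3) - 3,
which is the closed form with n = m+1.
By induction, the statement is established for all n ≥ 1.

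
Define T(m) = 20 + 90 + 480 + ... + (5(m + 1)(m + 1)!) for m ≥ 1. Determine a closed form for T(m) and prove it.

T(m) = 5(m + 2)! - 10

We claim T(m) = 5(m + 2)! - 10 for all m ≥ 1.
Base case (m = 1): T(1) = 20, and the closed form gives 20. They agree.
Suppose the result is true for m = k, so T(k) = 5(k + 2)! - 10.
Then T(k+1) = T(k) + (5(k + 2)(k + 2)!) = (5(k + 2)! - 10) + (5(k + 2)(k + 2)!).
Simplifying, T(k+1) = 5((k+1) + 2)! - 10,
which is the closed form with m = k+1.
This completes the induction.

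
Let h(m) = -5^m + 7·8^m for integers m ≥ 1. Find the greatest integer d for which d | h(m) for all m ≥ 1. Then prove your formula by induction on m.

d = 3

Computing the first values: h(1) = 51 and h(2) = 423; gcd(51, 423) = 3, so d ≤ 3.
We prove 3 | -5^m + 7·8^m for all m ≥ 1 by induction on m.
When m = 1: h(1) = 51 = 3·(17), so 3 | h(1).
Inductive step: assume the claim holds for m = k, i.e. 3 | h(k). Then
h(k+1) − 8·h(k) = (-5^(k+1) + 7·8^(k+1)) − 8·(-5^k + 7·8^k) = (-1)·5^k·(5 − 8) = (3)·5^k. Since 3 | h(k) by the inductive hypothesis, 3 | 8·h(k); and 3 | 3 since 3 = 3·1. Therefore 3 | h(k+1).
Hence, by induction on m, the claim holds for every m ≥ 1.
Therefore the largest such d is 3.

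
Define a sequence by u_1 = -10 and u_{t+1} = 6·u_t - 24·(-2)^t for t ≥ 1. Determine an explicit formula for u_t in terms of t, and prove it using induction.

u_t = 3(-2)^t - 4·6^(t - 1)

Computing the first terms: u_1 = -10, u_2 = -12, u_3 = -168. This suggests u_t = 3(-2)^t - 4·6^(t - 1).
Base case (t = 1): the formula gives -10 = -10 = u_1.
For the inductive step, assume it holds for an arbitrary k ≥ 1, so u_k = 3(-2)^k - 4·6^(k - 1).
Then u_{k+1} = 6·u_k - 24·(-2)^k = 6·(3(-2)^k - 4·6^(k - 1)) - 24·(-2)^k = 3(-2)^(k + 1) - 4·6^k = 3(-2)^(k+1) - 4·6^((k+1) - 1),
which is the claimed formula at t = k+1.
By induction, the statement is established for all t ≥ 1.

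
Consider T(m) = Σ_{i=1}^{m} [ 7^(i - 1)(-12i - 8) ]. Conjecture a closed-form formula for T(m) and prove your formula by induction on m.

T(m) = -7^m(2m + 1) + 1

We claim T(m) = -7^m(2m + 1) + 1 for all m ≥ 1.
Base case (m = 1): T(1) = -20, and the closed form gives -20. They agree.
Inductive step: assume the claim holds for m = i, so T(i) = -7^i(2i + 1) + 1.
Then T(i+1) = T(i) + (7^i(-12i - 20)) = (-7^i(2i + 1) + 1) + (7^i(-12i - 20)).
Simplifying, T(i+1) = -14·7^i·i - 21·7^i + 1 = -7^(i+1)(2(i+1) + 1) + 1,
which is the closed form with m = i+1.
This completes the induction.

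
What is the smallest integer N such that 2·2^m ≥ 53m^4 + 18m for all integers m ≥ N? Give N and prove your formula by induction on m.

At m = 22: 8388608 < 12415964, so the inequality fails and N ≥ 23. We prove 2·2^m ≥ 53m^4 + 18m for all m ≥ 23.
For the base case m = 23: 2·2^m = 16777216 and 53m^4 + 18m = 14831987, so 16777216 ≥ 14831987.
Suppose the result is true for m = r, so 2·2^r ≥ 53r^4 + 18r.
Then 2·2^(r + 1) = 2·(2·2^r) ≥ 2·(53r^4 + 18r).
Also, for r ≥ 23 we have 2·(53r^4 + 18r) ≥ 53(r+1)^4 + 18(r+1), since 2·(53r^4 + 18r) − (53(r+1)^4 + 18(r+1)) = 53r^4 - 212r^3 - 318r^2 - 194r - 71, which is nonnegative for all r ≥ 23.
Combining, 2·2^(r + 1) ≥ 53(r+1)^4 + 18(r+1).
This completes the induction.
Hence the smallest such N is 23.

N = 23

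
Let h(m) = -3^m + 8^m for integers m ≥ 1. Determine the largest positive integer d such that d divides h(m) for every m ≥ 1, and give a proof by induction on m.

d = 5

Computing the first values: h(1) = 5 and h(2) = 55; gcd(5, 55) = 5, so d ≤ 5.
We prove 5 | -3^m + 8^m for all m ≥ 1 by induction on m.
Base step (m = 1): h(1) = 5 = 5·(1), so 5 | h(1).
Inductive step: suppose the statement holds for some r ≥ 1, i.e. 5 | h(r). Then
8^{r+1} − 3^{r+1} = 8·8^r − 3·3^r = 8·(8^r − 3^r) + (5)·3^r. The first term is divisible by 5 by the inductive hypothesis, and the second term (5)·3^r is divisible by 5 since 5 | 5. Hence 5 | h(r+1).
This completes the induction.
Therefore the largest such d is 5.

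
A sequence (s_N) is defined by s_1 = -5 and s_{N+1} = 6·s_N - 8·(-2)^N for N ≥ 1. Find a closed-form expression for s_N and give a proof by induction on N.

Computing the first terms: s_1 = -5, s_2 = -14, s_3 = -116. This suggests s_N = (-2)^N - 3·6^(N - 1).
When N = 1: the formula gives -5 = -5 = s_1.
Inductive step: assume the claim holds for N = j, so s_j = (-2)^j - 3·6^(j - 1).
Then s_{j+1} = 6·s_j - 8·(-2)^j = 6·((-2)^j - 3·6^(j - 1)) - 8·(-2)^j = (-2)^(j + 1) - 3·6^j = (-2)^(j+1) - 3·6^((j+1) - 1),
which is the claimed formula at N = j+1.
By the principle of mathematical induction, the result holds for all N ≥ 1.

s_N = (-2)^N - 3·6^(N - 1)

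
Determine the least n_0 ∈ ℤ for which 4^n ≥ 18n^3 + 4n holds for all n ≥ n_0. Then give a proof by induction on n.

At n = 5: 1024 < 2270, so the inequality fails and n_0 ≥ 6. We prove 4^n ≥ 18n^3 + 4n for all n ≥ 6.
When n = 6: 4^n = 4096 and 18n^3 + 4n = 3912, so 4096 ≥ 3912.
Inductive step: assume the claim holds for n = k, so 4^k ≥ 18k^3 + 4k.
Then 4^(k + 1) = 4·(4^k) ≥ 4·(18k^3 + 4k).
Also, for k ≥ 6 we have 4·(18k^3 + 4k) ≥ 18(k+1)^3 + 4(k+1), since 4·(18k^3 + 4k) − (18(k+1)^3 + 4(k+1)) = 54k^3 - 54k^2 - 42k - 22, which is nonnegative for all k ≥ 6.
Combining, 4^(k + 1) ≥ 18(k+1)^3 + 4(k+1).
Hence, by induction on n, the claim holds for every n ≥ 6.
Hence the smallest such n_0 is 6.

n_0 = 6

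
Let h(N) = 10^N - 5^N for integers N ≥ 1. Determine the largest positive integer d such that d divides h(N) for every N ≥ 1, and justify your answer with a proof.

d = 5

Computing the first values: h(1) = 5 and h(2) = 75; gcd(5, 75) = 5, so d ≤ 5.
We prove 5 | 10^N - 5^N for all N ≥ 1 by induction on N.
Base step (N = 1): h(1) = 5 = 5·(1), so 5 | h(1).
Inductive step: assume the claim holds for N = i, i.e. 5 | h(i). Then
10^{i+1} − 5^{i+1} = 10·10^i − 5·5^i = 10·(10^i − 5^i) + (5)·5^i. The first term is divisible by 5 by the inductive hypothesis, and the second term (5)·5^i is divisible by 5 since 5 | 5. Hence 5 | h(i+1).
This completes the induction.
Therefore the largest such d is 5.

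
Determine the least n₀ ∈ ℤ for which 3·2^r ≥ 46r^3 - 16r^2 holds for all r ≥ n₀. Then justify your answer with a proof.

At r = 15: 98304 < 151650, so the inequality fails and n₀ ≥ 16. We prove 3·2^r ≥ 46r^3 - 16r^2 for all r ≥ 16.
Base step (r = 16): 3·2^r = 196608 and 46r^3 - 16r^2 = 184320, so 196608 ≥ 184320.
Inductive step: suppose the statement holds for some j ≥ 16, so 3·2^j ≥ 46j^3 - 16j^2.
Then 3·2^(j + 1) = 2·(3·2^j) ≥ 2·(46j^3 - 16j^2).
Also, for j ≥ 16 we have 2·(46j^3 - 16j^2) ≥ 46(j+1)^3 - 16(j+1)^2, since 2·(46j^3 - 16j^2) − (46(j+1)^3 - 16(j+1)^2) = 46j^3 - 154j^2 - 106j - 30, which is nonnegative for all j ≥ 16.
Combining, 3·2^(j + 1) ≥ 46(j+1)^3 - 16(j+1)^2.
Hence, by induction on r, the claim holds for every r ≥ 16.
Hence the smallest such n₀ is 16.

n₀ = 16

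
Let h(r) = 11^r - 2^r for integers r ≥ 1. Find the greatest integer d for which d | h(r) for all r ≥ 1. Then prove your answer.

Computing the first values: h(1) = 9 and h(2) = 117; gcd(9, 117) = 9, so d ≤ 9.
We prove 9 | 11^r - 2^r for all r ≥ 1 by induction on r.
Base step (r = 1): h(1) = 9 = 9·(1), so 9 | h(1).
Inductive step: assume the claim holds for r = p, i.e. 9 | h(p). Then
11^{p+1} − 2^{p+1} = 11·11^p − 2·2^p = 11·(11^p − 2^p) + (9)·2^p. The first term is divisible by 9 by the inductive hypothesis, and the second term (9)·2^p is divisible by 9 since 9 | 9. Hence 9 | h(p+1).
This completes the induction.
Therefore the largest such d is 9.

d = 9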